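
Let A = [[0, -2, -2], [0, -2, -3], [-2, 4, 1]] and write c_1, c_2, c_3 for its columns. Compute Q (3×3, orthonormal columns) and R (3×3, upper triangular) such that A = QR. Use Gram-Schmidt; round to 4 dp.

Q = [[0.0000, -0.7071, 0.7071], [0.0000, -0.7071, -0.7071], [-1.0000, 0.0000, 0.0000]], R = [[2.0000, -4.0000, -1.0000], [0.0000, 2.8284, 3.5355], [0.0000, 0.0000, 0.7071]]

c_1 = (0, 0, -2); ‖c_1‖ = 2.0000, so q_1 = (0.0000, 0.0000, -1.0000).
q_1·c_2 = 0.0000·(-2) + 0.0000·(-2) + (-1.0000)·4 = -4.0000.
u_2 = c_2 + 4.0000·q_1 = (-2.0000, -2.0000, 0.0000).
‖u_2‖ = 2.8284, so q_2 = (-0.7071, -0.7071, 0.0000).
q_1·c_3 = 0.0000·(-2) + 0.0000·(-3) + (-1.0000)·1 = -1.0000; q_2·c_3 = (-0.7071)·(-2) + (-0.7071)·(-3) + 0.0000·1 = 3.5355.
u_3 = c_3 + 1.0000·q_1 − 3.5355·q_2 = (0.5000, -0.5000, 0.0000).
‖u_3‖ = 0.7071, so q_3 = (0.7071, -0.7071, 0.0000).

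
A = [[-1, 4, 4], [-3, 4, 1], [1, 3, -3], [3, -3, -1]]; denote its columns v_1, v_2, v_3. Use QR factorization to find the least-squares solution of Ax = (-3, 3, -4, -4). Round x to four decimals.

x = (-2.4027, -0.9427, -0.4088)

e_1 = v_1/‖v_1‖ = (-1, -3, 1, 3)/4.4721 = (-0.2236, -0.6708, 0.2236, 0.6708).
r_{12} = e_1·v_2 = -4.9193.
u_2 = v_2 + 4.9193·e_1 = (2.9000, 0.7000, 4.1000, 0.3000).
‖u_2‖ = 5.0794, so e_2 = (0.5709, 0.1378, 0.8072, 0.0591).
r_{13} = e_1·v_3 = -2.9069; r_{23} = e_2·v_3 = -0.0591.
u_3 = v_3 + 2.9069·e_1 + 0.0591·e_2 = (3.3837, -0.9419, -2.3023, 0.9535).
‖u_3‖ = 4.3066, so e_3 = (0.7857, -0.2187, -0.5346, 0.2214).
Qᵀb = (-4.9193, -4.7644, -1.7604).
Back-substitute: x_3 = -1.7604/4.3066 = -0.4088.
x_2 = (-4.7644 + 0.0591·(-0.4088))/5.0794 = -0.9427.
x_1 = (-4.9193 + 4.9193·(-0.9427) + 2.9069·(-0.4088))/4.4721 = -2.4027.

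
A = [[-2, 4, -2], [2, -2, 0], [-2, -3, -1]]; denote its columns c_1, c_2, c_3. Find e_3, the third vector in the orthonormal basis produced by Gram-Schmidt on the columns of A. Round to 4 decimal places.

e_3 = (-0.5661, -0.7926, -0.2265)

c_1 = (-2, 2, -2); ‖c_1‖ = 3.4641, so e_1 = (-0.5774, 0.5774, -0.5774).
e_1·c_2 = (-0.5774)·4 + 0.5774·(-2) + (-0.5774)·(-3) = -1.7321.
u_2 = c_2 + 1.7321·e_1 = (3.0000, -1.0000, -4.0000).
‖u_2‖ = 5.0990, so e_2 = (0.5883, -0.1961, -0.7845).
e_1·c_3 = (-0.5774)·(-2) + 0.5774·0 + (-0.5774)·(-1) = 1.7321; e_2·c_3 = 0.5883·(-2) + (-0.1961)·0 + (-0.7845)·(-1) = -0.3922.
u_3 = c_3 − 1.7321·e_1 + 0.3922·e_2 = (-0.7692, -1.0769, -0.3077).
‖u_3‖ = 1.3587, so e_3 = (-0.5661, -0.7926, -0.2265).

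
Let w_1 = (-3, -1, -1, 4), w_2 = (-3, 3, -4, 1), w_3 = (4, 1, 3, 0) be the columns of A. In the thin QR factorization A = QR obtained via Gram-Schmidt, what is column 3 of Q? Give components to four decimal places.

e_3 = (0.4771, 0.6171, 0.2486, 0.5743)

w_1 = (-3, -1, -1, 4); ‖w_1‖ = 5.1962, so e_1 = (-0.5774, -0.1925, -0.1925, 0.7698).
e_1·w_2 = (-0.5774)·(-3) + (-0.1925)·3 + (-0.1925)·(-4) + 0.7698·1 = 2.6943.
u_2 = w_2 − 2.6943·e_1 = (-1.4444, 3.5185, -3.4815, -1.0741).
‖u_2‖ = 5.2669, so e_2 = (-0.2742, 0.6680, -0.6610, -0.2039).
e_1·w_3 = (-0.5774)·4 + (-0.1925)·1 + (-0.1925)·3 + 0.7698·0 = -3.0792; e_2·w_3 = (-0.2742)·4 + 0.6680·1 + (-0.6610)·3 + (-0.2039)·0 = -2.4120.
u_3 = w_3 + 3.0792·e_1 + 2.4120·e_2 = (1.5607, 2.0187, 0.8131, 1.8785).
‖u_3‖ = 3.2712, so e_3 = (0.4771, 0.6171, 0.2486, 0.5743).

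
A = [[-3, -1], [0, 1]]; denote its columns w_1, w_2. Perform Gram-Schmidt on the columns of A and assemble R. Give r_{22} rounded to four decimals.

r_{22} = 1.0000

q_1 = w_1/‖w_1‖ = (-3, 0)/3.0000 = (-1.0000, 0.0000).
r_{12} = q_1·w_2 = 1.0000.
u_2 = w_2 − 1.0000·q_1 = (0.0000, 1.0000).
r_{22} = ‖u_2‖ = 1.0000.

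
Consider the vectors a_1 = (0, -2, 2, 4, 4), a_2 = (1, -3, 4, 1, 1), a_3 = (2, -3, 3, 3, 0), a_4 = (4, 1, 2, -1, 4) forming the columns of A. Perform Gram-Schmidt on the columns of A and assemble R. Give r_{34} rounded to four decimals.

a_1 = (0, -2, 2, 4, 4); ‖a_1‖ = 6.3246, so q_1 = (0.0000, -0.3162, 0.3162, 0.6325, 0.6325).
q_1·a_2 = 0.0000·1 + (-0.3162)·(-3) + 0.3162·4 + 0.6325·1 + 0.6325·1 = 3.4785.
u_2 = a_2 − 3.4785·q_1 = (1.0000, -1.9000, 2.9000, -1.2000, -1.2000).
‖u_2‖ = 3.9875, so q_2 = (0.2508, -0.4765, 0.7273, -0.3009, -0.3009).
q_1·a_3 = 0.0000·2 + (-0.3162)·(-3) + 0.3162·3 + 0.6325·3 + 0.6325·0 = 3.7947; q_2·a_3 = 0.2508·2 + (-0.4765)·(-3) + 0.7273·3 + (-0.3009)·3 + (-0.3009)·0 = 3.2100.
u_3 = a_3 − 3.7947·q_1 − 3.2100·q_2 = (1.1950, -0.2704, -0.5346, 1.5660, -1.4340).
‖u_3‖ = 2.5091, so q_3 = (0.4763, -0.1078, -0.2131, 0.6241, -0.5715).
r_{34} = q_3·a_4 = -1.5391.

r_{34} = -1.5391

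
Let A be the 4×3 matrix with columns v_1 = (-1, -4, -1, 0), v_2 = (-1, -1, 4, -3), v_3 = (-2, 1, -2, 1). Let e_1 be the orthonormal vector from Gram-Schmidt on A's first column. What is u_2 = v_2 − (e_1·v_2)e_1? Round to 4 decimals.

u_2 = (-0.9444, -0.7778, 4.0556, -3.0000)

e_1 = v_1/‖v_1‖ = (-1, -4, -1, 0)/4.2426 = (-0.2357, -0.9428, -0.2357, 0.0000).
r_{12} = e_1·v_2 = 0.2357.
u_2 = v_2 − 0.2357·e_1 = (-0.9444, -0.7778, 4.0556, -3.0000).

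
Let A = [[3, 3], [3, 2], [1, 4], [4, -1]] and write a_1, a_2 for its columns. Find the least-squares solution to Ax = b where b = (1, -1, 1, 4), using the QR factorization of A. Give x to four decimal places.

x = (0.6000, -0.2667)

a_1 = (3, 3, 1, 4); ‖a_1‖ = 5.9161, so q_1 = (0.5071, 0.5071, 0.1690, 0.6761).
q_1·a_2 = 0.5071·3 + 0.5071·2 + 0.1690·4 + 0.6761·(-1) = 2.5355.
u_2 = a_2 − 2.5355·q_1 = (1.7143, 0.7143, 3.5714, -2.7143).
‖u_2‖ = 4.8550, so q_2 = (0.3531, 0.1471, 0.7356, -0.5591).
Qᵀb = (2.8735, -1.2947).
Back-substitute: x_2 = -1.2947/4.8550 = -0.2667.
x_1 = (2.8735 − 2.5355·(-0.2667))/5.9161 = 0.6000.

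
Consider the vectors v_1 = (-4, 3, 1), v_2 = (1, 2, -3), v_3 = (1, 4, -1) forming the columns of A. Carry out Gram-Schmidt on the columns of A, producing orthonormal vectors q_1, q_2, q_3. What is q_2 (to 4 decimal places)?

q_2 = (0.2265, 0.5661, -0.7926)

v_1 = (-4, 3, 1); ‖v_1‖ = 5.0990, so q_1 = (-0.7845, 0.5883, 0.1961).
q_1·v_2 = (-0.7845)·1 + 0.5883·2 + 0.1961·(-3) = -0.1961.
u_2 = v_2 + 0.1961·q_1 = (0.8462, 2.1154, -2.9615).
‖u_2‖ = 3.7365, so q_2 = (0.2265, 0.5661, -0.7926).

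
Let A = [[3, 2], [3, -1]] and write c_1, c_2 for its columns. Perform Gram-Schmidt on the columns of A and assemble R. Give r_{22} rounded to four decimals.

c_1 = (3, 3); ‖c_1‖ = 4.2426, so e_1 = (0.7071, 0.7071).
e_1·c_2 = 0.7071·2 + 0.7071·(-1) = 0.7071.
u_2 = c_2 − 0.7071·e_1 = (1.5000, -1.5000).
r_{22} = ‖u_2‖ = 2.1213.

r_{22} = 2.1213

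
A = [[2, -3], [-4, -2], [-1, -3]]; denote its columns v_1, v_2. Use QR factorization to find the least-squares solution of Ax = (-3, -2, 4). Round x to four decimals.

v_1 = (2, -4, -1); ‖v_1‖ = 4.5826, so e_1 = (0.4364, -0.8729, -0.2182).
e_1·v_2 = 0.4364·(-3) + (-0.8729)·(-2) + (-0.2182)·(-3) = 1.0911.
u_2 = v_2 − 1.0911·e_1 = (-3.4762, -1.0476, -2.7619).
‖u_2‖ = 4.5617, so e_2 = (-0.7620, -0.2297, -0.6054).
Qᵀb = (-0.4364, 0.3236).
Back-substitute: x_2 = 0.3236/4.5617 = 0.0709.
x_1 = (-0.4364 − 1.0911·0.0709)/4.5826 = -0.1121.

x = (-0.1121, 0.0709)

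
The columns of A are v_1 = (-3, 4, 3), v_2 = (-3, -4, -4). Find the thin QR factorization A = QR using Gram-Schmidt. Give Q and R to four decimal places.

Q = [[-0.5145, -0.8484], [0.6860, -0.3202], [0.5145, -0.4215]], R = [[5.8310, -3.2585], [0.0000, 5.5120]]

v_1 = (-3, 4, 3); ‖v_1‖ = 5.8310, so e_1 = (-0.5145, 0.6860, 0.5145).
e_1·v_2 = (-0.5145)·(-3) + 0.6860·(-4) + 0.5145·(-4) = -3.2585.
u_2 = v_2 + 3.2585·e_1 = (-4.6765, -1.7647, -2.3235).
‖u_2‖ = 5.5120, so e_2 = (-0.8484, -0.3202, -0.4215).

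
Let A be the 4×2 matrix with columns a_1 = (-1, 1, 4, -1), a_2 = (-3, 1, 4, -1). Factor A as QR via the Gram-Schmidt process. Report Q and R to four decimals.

q_1 = a_1/‖a_1‖ = (-1, 1, 4, -1)/4.3589 = (-0.2294, 0.2294, 0.9177, -0.2294).
r_{12} = q_1·a_2 = 4.8177.
u_2 = a_2 − 4.8177·q_1 = (-1.8947, -0.1053, -0.4211, 0.1053).
‖u_2‖ = 1.9467, so q_2 = (-0.9733, -0.0541, -0.2163, 0.0541).

Q = [[-0.2294, -0.9733], [0.2294, -0.0541], [0.9177, -0.2163], [-0.2294, 0.0541]], R = [[4.3589, 4.8177], [0.0000, 1.9467]]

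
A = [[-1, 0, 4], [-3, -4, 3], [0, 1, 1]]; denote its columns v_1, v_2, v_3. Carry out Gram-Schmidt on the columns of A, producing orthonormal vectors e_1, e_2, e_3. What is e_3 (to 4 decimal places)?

e_3 = (0.5883, -0.1961, -0.7845)

e_1 = v_1/‖v_1‖ = (-1, -3, 0)/3.1623 = (-0.3162, -0.9487, 0.0000).
r_{12} = e_1·v_2 = 3.7947.
u_2 = v_2 − 3.7947·e_1 = (1.2000, -0.4000, 1.0000).
‖u_2‖ = 1.6125, so e_2 = (0.7442, -0.2481, 0.6202).
r_{13} = e_1·v_3 = -4.1110; r_{23} = e_2·v_3 = 2.8528.
u_3 = v_3 + 4.1110·e_1 − 2.8528·e_2 = (0.5769, -0.1923, -0.7692).
‖u_3‖ = 0.9806, so e_3 = (0.5883, -0.1961, -0.7845).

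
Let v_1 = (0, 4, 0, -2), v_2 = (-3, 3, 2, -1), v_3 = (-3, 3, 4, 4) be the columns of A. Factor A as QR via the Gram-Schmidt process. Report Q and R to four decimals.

v_1 = (0, 4, 0, -2); ‖v_1‖ = 4.4721, so e_1 = (0.0000, 0.8944, 0.0000, -0.4472).
e_1·v_2 = 0.0000·(-3) + 0.8944·3 + 0.0000·2 + (-0.4472)·(-1) = 3.1305.
u_2 = v_2 − 3.1305·e_1 = (-3.0000, 0.2000, 2.0000, 0.4000).
‖u_2‖ = 3.6332, so e_2 = (-0.8257, 0.0550, 0.5505, 0.1101).
e_1·v_3 = 0.0000·(-3) + 0.8944·3 + 0.0000·4 + (-0.4472)·4 = 0.8944; e_2·v_3 = (-0.8257)·(-3) + 0.0550·3 + 0.5505·4 + 0.1101·4 = 5.2846.
u_3 = v_3 − 0.8944·e_1 − 5.2846·e_2 = (1.3636, 1.9091, 1.0909, 3.8182).
‖u_3‖ = 4.6122, so e_3 = (0.2957, 0.4139, 0.2365, 0.8278).

Q = [[0.0000, -0.8257, 0.2957], [0.8944, 0.0550, 0.4139], [0.0000, 0.5505, 0.2365], [-0.4472, 0.1101, 0.8278]], R = [[4.4721, 3.1305, 0.8944], [0.0000, 3.6332, 5.2846], [0.0000, 0.0000, 4.6122]]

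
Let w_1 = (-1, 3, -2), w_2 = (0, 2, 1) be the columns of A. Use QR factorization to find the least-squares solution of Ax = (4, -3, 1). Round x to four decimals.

x = (-1.0185, -0.1852)

w_1 = (-1, 3, -2); ‖w_1‖ = 3.7417, so e_1 = (-0.2673, 0.8018, -0.5345).
e_1·w_2 = (-0.2673)·0 + 0.8018·2 + (-0.5345)·1 = 1.0690.
u_2 = w_2 − 1.0690·e_1 = (0.2857, 1.1429, 1.5714).
‖u_2‖ = 1.9640, so e_2 = (0.1455, 0.5819, 0.8001).
Qᵀb = (-4.0089, -0.3637).
Back-substitute: x_2 = -0.3637/1.9640 = -0.1852.
x_1 = (-4.0089 − 1.0690·(-0.1852))/3.7417 = -1.0185.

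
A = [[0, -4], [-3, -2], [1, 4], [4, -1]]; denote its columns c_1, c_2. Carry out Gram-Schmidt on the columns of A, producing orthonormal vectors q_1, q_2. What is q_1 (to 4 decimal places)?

q_1 = (0.0000, -0.5883, 0.1961, 0.7845)

c_1 = (0, -3, 1, 4); ‖c_1‖ = 5.0990, so q_1 = (0.0000, -0.5883, 0.1961, 0.7845).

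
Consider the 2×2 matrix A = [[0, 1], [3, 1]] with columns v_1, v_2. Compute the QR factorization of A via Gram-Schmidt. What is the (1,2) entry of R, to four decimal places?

v_1 = (0, 3); ‖v_1‖ = 3.0000, so e_1 = (0.0000, 1.0000).
r_{12} = e_1·v_2 = 1.0000.

r_{12} = 1.0000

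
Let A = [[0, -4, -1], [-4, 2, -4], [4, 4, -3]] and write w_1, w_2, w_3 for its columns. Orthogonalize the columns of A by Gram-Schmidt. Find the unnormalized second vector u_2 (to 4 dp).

w_1 = (0, -4, 4); ‖w_1‖ = 5.6569, so e_1 = (0.0000, -0.7071, 0.7071).
e_1·w_2 = 0.0000·(-4) + (-0.7071)·2 + 0.7071·4 = 1.4142.
u_2 = w_2 − 1.4142·e_1 = (-4.0000, 3.0000, 3.0000).

u_2 = (-4.0000, 3.0000, 3.0000)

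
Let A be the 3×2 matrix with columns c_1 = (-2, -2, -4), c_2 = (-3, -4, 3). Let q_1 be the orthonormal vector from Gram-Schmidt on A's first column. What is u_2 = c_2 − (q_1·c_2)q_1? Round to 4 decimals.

u_2 = (-2.8333, -3.8333, 3.3333)

c_1 = (-2, -2, -4); ‖c_1‖ = 4.8990, so q_1 = (-0.4082, -0.4082, -0.8165).
q_1·c_2 = (-0.4082)·(-3) + (-0.4082)·(-4) + (-0.8165)·3 = 0.4082.
u_2 = c_2 − 0.4082·q_1 = (-2.8333, -3.8333, 3.3333).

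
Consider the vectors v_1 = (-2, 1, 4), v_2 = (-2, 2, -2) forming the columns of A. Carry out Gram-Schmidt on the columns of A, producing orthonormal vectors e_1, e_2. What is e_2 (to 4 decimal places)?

v_1 = (-2, 1, 4); ‖v_1‖ = 4.5826, so e_1 = (-0.4364, 0.2182, 0.8729).
e_1·v_2 = (-0.4364)·(-2) + 0.2182·2 + 0.8729·(-2) = -0.4364.
u_2 = v_2 + 0.4364·e_1 = (-2.1905, 2.0952, -1.6190).
‖u_2‖ = 3.4365, so e_2 = (-0.6374, 0.6097, -0.4711).

e_2 = (-0.6374, 0.6097, -0.4711)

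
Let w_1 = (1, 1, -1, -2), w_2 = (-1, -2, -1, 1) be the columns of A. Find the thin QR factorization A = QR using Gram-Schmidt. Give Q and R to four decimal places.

w_1 = (1, 1, -1, -2); ‖w_1‖ = 2.6458, so e_1 = (0.3780, 0.3780, -0.3780, -0.7559).
e_1·w_2 = 0.3780·(-1) + 0.3780·(-2) + (-0.3780)·(-1) + (-0.7559)·1 = -1.5119.
u_2 = w_2 + 1.5119·e_1 = (-0.4286, -1.4286, -1.5714, -0.1429).
‖u_2‖ = 2.1712, so e_2 = (-0.1974, -0.6580, -0.7237, -0.0658).

Q = [[0.3780, -0.1974], [0.3780, -0.6580], [-0.3780, -0.7237], [-0.7559, -0.0658]], R = [[2.6458, -1.5119], [0.0000, 2.1712]]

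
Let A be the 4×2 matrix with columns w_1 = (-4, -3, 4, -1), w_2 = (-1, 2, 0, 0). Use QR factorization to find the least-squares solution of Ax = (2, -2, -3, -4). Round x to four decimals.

w_1 = (-4, -3, 4, -1); ‖w_1‖ = 6.4807, so q_1 = (-0.6172, -0.4629, 0.6172, -0.1543).
q_1·w_2 = (-0.6172)·(-1) + (-0.4629)·2 + 0.6172·0 + (-0.1543)·0 = -0.3086.
u_2 = w_2 + 0.3086·q_1 = (-1.1905, 1.8571, 0.1905, -0.0476).
‖u_2‖ = 2.2147, so q_2 = (-0.5375, 0.8386, 0.0860, -0.0215).
Qᵀb = (-1.5430, -2.9242).
Back-substitute: x_2 = -2.9242/2.2147 = -1.3204.
x_1 = (-1.5430 + 0.3086·(-1.3204))/6.4807 = -0.3010.

x = (-0.3010, -1.3204)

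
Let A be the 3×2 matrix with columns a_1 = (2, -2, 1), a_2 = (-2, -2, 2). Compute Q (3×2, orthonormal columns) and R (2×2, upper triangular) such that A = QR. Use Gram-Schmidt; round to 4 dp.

Q = [[0.6667, -0.7191], [-0.6667, -0.4576], [0.3333, 0.5230]], R = [[3.0000, 0.6667], [0.0000, 3.3993]]

q_1 = a_1/‖a_1‖ = (2, -2, 1)/3.0000 = (0.6667, -0.6667, 0.3333).
r_{12} = q_1·a_2 = 0.6667.
u_2 = a_2 − 0.6667·q_1 = (-2.4444, -1.5556, 1.7778).
‖u_2‖ = 3.3993, so q_2 = (-0.7191, -0.4576, 0.5230).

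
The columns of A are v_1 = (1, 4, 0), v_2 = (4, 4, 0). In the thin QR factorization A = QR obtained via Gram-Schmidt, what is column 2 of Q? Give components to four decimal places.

v_1 = (1, 4, 0); ‖v_1‖ = 4.1231, so q_1 = (0.2425, 0.9701, 0.0000).
q_1·v_2 = 0.2425·4 + 0.9701·4 + 0.0000·0 = 4.8507.
u_2 = v_2 − 4.8507·q_1 = (2.8235, -0.7059, 0.0000).
‖u_2‖ = 2.9104, so q_2 = (0.9701, -0.2425, 0.0000).

q_2 = (0.9701, -0.2425, 0.0000)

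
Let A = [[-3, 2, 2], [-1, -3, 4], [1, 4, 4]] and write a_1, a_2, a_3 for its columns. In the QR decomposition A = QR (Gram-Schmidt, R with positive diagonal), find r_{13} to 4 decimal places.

a_1 = (-3, -1, 1); ‖a_1‖ = 3.3166, so q_1 = (-0.9045, -0.3015, 0.3015).
r_{13} = q_1·a_3 = -1.8091.

r_{13} = -1.8091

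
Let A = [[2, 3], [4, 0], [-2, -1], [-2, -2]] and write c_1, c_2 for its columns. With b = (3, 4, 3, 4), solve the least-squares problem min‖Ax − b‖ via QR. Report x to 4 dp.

q_1 = c_1/‖c_1‖ = (2, 4, -2, -2)/5.2915 = (0.3780, 0.7559, -0.3780, -0.3780).
r_{12} = q_1·c_2 = 2.2678.
u_2 = c_2 − 2.2678·q_1 = (2.1429, -1.7143, -0.1429, -1.1429).
‖u_2‖ = 2.9761, so q_2 = (0.7200, -0.5760, -0.0480, -0.3840).
Qᵀb = (1.5119, -1.8241).
Back-substitute: x_2 = -1.8241/2.9761 = -0.6129.
x_1 = (1.5119 − 2.2678·(-0.6129))/5.2915 = 0.5484.

x = (0.5484, -0.6129)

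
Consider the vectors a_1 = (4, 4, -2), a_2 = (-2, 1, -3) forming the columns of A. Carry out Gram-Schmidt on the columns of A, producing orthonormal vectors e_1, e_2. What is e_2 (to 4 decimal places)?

e_1 = a_1/‖a_1‖ = (4, 4, -2)/6.0000 = (0.6667, 0.6667, -0.3333).
r_{12} = e_1·a_2 = 0.3333.
u_2 = a_2 − 0.3333·e_1 = (-2.2222, 0.7778, -2.8889).
‖u_2‖ = 3.7268, so e_2 = (-0.5963, 0.2087, -0.7752).

e_2 = (-0.5963, 0.2087, -0.7752)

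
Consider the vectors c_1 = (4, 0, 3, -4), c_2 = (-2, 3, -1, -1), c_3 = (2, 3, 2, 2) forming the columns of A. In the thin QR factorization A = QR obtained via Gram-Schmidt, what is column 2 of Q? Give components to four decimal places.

q_2 = (-0.3545, 0.8074, -0.1313, -0.4529)

c_1 = (4, 0, 3, -4); ‖c_1‖ = 6.4031, so q_1 = (0.6247, 0.0000, 0.4685, -0.6247).
q_1·c_2 = 0.6247·(-2) + 0.0000·3 + 0.4685·(-1) + (-0.6247)·(-1) = -1.0932.
u_2 = c_2 + 1.0932·q_1 = (-1.3171, 3.0000, -0.4878, -1.6829).
‖u_2‖ = 3.7155, so q_2 = (-0.3545, 0.8074, -0.1313, -0.4529).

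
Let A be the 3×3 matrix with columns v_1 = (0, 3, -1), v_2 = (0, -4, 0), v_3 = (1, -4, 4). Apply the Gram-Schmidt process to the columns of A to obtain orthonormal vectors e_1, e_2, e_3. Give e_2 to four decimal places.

v_1 = (0, 3, -1); ‖v_1‖ = 3.1623, so e_1 = (0.0000, 0.9487, -0.3162).
e_1·v_2 = 0.0000·0 + 0.9487·(-4) + (-0.3162)·0 = -3.7947.
u_2 = v_2 + 3.7947·e_1 = (0.0000, -0.4000, -1.2000).
‖u_2‖ = 1.2649, so e_2 = (0.0000, -0.3162, -0.9487).

e_2 = (0.0000, -0.3162, -0.9487)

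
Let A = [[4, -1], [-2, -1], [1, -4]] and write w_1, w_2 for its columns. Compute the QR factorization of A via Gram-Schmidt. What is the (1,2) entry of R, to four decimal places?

w_1 = (4, -2, 1); ‖w_1‖ = 4.5826, so e_1 = (0.8729, -0.4364, 0.2182).
r_{12} = e_1·w_2 = -1.3093.

r_{12} = -1.3093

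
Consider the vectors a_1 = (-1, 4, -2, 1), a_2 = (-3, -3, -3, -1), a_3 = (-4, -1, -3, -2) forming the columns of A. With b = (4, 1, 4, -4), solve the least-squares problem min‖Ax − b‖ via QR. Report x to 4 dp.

q_1 = a_1/‖a_1‖ = (-1, 4, -2, 1)/4.6904 = (-0.2132, 0.8528, -0.4264, 0.2132).
r_{12} = q_1·a_2 = -0.8528.
u_2 = a_2 + 0.8528·q_1 = (-3.1818, -2.2727, -3.3636, -0.8182).
‖u_2‖ = 5.2223, so q_2 = (-0.6093, -0.4352, -0.6441, -0.1567).
r_{13} = q_1·a_3 = 0.8528; r_{23} = q_2·a_3 = 5.1179.
u_3 = a_3 − 0.8528·q_1 − 5.1179·q_2 = (-0.7000, 0.5000, 0.6600, -1.3800).
‖u_3‖ = 1.7550, so q_3 = (-0.3989, 0.2849, 0.3761, -0.7863).
Qᵀb = (-2.5584, -4.8220, 3.3390).
Back-substitute: x_3 = 3.3390/1.7550 = 1.9026.
x_2 = (-4.8220 − 5.1179·1.9026)/5.2223 = -2.7879.
x_1 = (-2.5584 + 0.8528·(-2.7879) − 0.8528·1.9026)/4.6904 = -1.3983.

x = (-1.3983, -2.7879, 1.9026)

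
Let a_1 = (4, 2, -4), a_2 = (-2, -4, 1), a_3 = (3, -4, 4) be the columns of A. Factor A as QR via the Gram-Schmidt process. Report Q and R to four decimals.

a_1 = (4, 2, -4); ‖a_1‖ = 6.0000, so e_1 = (0.6667, 0.3333, -0.6667).
e_1·a_2 = 0.6667·(-2) + 0.3333·(-4) + (-0.6667)·1 = -3.3333.
u_2 = a_2 + 3.3333·e_1 = (0.2222, -2.8889, -1.2222).
‖u_2‖ = 3.1447, so e_2 = (0.0707, -0.9187, -0.3887).
e_1·a_3 = 0.6667·3 + 0.3333·(-4) + (-0.6667)·4 = -2.0000; e_2·a_3 = 0.0707·3 + (-0.9187)·(-4) + (-0.3887)·4 = 2.3320.
u_3 = a_3 + 2.0000·e_1 − 2.3320·e_2 = (4.1685, -1.1910, 3.5730).
‖u_3‖ = 5.6180, so e_3 = (0.7420, -0.2120, 0.6360).

Q = [[0.6667, 0.0707, 0.7420], [0.3333, -0.9187, -0.2120], [-0.6667, -0.3887, 0.6360]], R = [[6.0000, -3.3333, -2.0000], [0.0000, 3.1447, 2.3320], [0.0000, 0.0000, 5.6180]]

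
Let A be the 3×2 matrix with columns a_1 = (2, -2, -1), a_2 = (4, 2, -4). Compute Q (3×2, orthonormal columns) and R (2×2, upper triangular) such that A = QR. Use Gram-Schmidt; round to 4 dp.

Q = [[0.6667, 0.4134], [-0.6667, 0.7029], [-0.3333, -0.5788]], R = [[3.0000, 2.6667], [0.0000, 5.3748]]

a_1 = (2, -2, -1); ‖a_1‖ = 3.0000, so q_1 = (0.6667, -0.6667, -0.3333).
q_1·a_2 = 0.6667·4 + (-0.6667)·2 + (-0.3333)·(-4) = 2.6667.
u_2 = a_2 − 2.6667·q_1 = (2.2222, 3.7778, -3.1111).
‖u_2‖ = 5.3748, so q_2 = (0.4134, 0.7029, -0.5788).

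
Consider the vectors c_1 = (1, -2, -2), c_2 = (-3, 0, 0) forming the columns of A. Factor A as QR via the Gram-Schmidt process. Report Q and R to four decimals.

Q = [[0.3333, -0.9428], [-0.6667, -0.2357], [-0.6667, -0.2357]], R = [[3.0000, -1.0000], [0.0000, 2.8284]]

c_1 = (1, -2, -2); ‖c_1‖ = 3.0000, so q_1 = (0.3333, -0.6667, -0.6667).
q_1·c_2 = 0.3333·(-3) + (-0.6667)·0 + (-0.6667)·0 = -1.0000.
u_2 = c_2 + 1.0000·q_1 = (-2.6667, -0.6667, -0.6667).
‖u_2‖ = 2.8284, so q_2 = (-0.9428, -0.2357, -0.2357).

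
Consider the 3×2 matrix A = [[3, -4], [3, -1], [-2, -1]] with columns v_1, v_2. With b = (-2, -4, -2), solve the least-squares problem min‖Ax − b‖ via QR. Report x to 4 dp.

q_1 = v_1/‖v_1‖ = (3, 3, -2)/4.6904 = (0.6396, 0.6396, -0.4264).
r_{12} = q_1·v_2 = -2.7716.
u_2 = v_2 + 2.7716·q_1 = (-2.2273, 0.7727, -2.1818).
‖u_2‖ = 3.2122, so q_2 = (-0.6934, 0.2406, -0.6792).
Qᵀb = (-2.9848, 1.7830).
Back-substitute: x_2 = 1.7830/3.2122 = 0.5551.
x_1 = (-2.9848 + 2.7716·0.5551)/4.6904 = -0.3084.

x = (-0.3084, 0.5551)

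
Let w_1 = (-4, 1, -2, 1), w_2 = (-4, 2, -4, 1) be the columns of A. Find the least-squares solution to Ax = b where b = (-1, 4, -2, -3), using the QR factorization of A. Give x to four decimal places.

w_1 = (-4, 1, -2, 1); ‖w_1‖ = 4.6904, so q_1 = (-0.8528, 0.2132, -0.4264, 0.2132).
q_1·w_2 = (-0.8528)·(-4) + 0.2132·2 + (-0.4264)·(-4) + 0.2132·1 = 5.7564.
u_2 = w_2 − 5.7564·q_1 = (0.9091, 0.7727, -1.5455, -0.2273).
‖u_2‖ = 1.9656, so q_2 = (0.4625, 0.3931, -0.7862, -0.1156).
Qᵀb = (1.9188, 3.0294).
Back-substitute: x_2 = 3.0294/1.9656 = 1.5412.
x_1 = (1.9188 − 5.7564·1.5412)/4.6904 = -1.4824.

x = (-1.4824, 1.5412)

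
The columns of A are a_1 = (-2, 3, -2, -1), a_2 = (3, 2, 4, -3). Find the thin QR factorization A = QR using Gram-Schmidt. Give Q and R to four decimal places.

a_1 = (-2, 3, -2, -1); ‖a_1‖ = 4.2426, so e_1 = (-0.4714, 0.7071, -0.4714, -0.2357).
e_1·a_2 = (-0.4714)·3 + 0.7071·2 + (-0.4714)·4 + (-0.2357)·(-3) = -1.1785.
u_2 = a_2 + 1.1785·e_1 = (2.4444, 2.8333, 3.4444, -3.2778).
‖u_2‖ = 6.0507, so e_2 = (0.4040, 0.4683, 0.5693, -0.5417).

Q = [[-0.4714, 0.4040], [0.7071, 0.4683], [-0.4714, 0.5693], [-0.2357, -0.5417]], R = [[4.2426, -1.1785], [0.0000, 6.0507]]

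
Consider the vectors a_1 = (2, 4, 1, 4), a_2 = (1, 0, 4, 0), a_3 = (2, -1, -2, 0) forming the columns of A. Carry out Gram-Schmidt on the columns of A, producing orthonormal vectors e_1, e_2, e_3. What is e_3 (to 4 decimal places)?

e_3 = (0.8948, -0.3863, -0.2237, -0.0051)

e_1 = a_1/‖a_1‖ = (2, 4, 1, 4)/6.0828 = (0.3288, 0.6576, 0.1644, 0.6576).
r_{12} = e_1·a_2 = 0.9864.
u_2 = a_2 − 0.9864·e_1 = (0.6757, -0.6486, 3.8378, -0.6486).
‖u_2‖ = 4.0034, so e_2 = (0.1688, -0.1620, 0.9587, -0.1620).
r_{13} = e_1·a_3 = -0.3288; r_{23} = e_2·a_3 = -1.4177.
u_3 = a_3 + 0.3288·e_1 + 1.4177·e_2 = (2.3474, -1.0135, -0.5868, -0.0135).
‖u_3‖ = 2.6233, so e_3 = (0.8948, -0.3863, -0.2237, -0.0051).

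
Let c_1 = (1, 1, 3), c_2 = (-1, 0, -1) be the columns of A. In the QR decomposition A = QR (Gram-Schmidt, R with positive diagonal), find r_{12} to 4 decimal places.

c_1 = (1, 1, 3); ‖c_1‖ = 3.3166, so q_1 = (0.3015, 0.3015, 0.9045).
r_{12} = q_1·c_2 = -1.2060.

r_{12} = -1.2060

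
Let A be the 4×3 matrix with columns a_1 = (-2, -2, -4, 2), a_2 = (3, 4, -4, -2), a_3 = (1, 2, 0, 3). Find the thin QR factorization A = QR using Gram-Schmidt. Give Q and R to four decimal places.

Q = [[-0.3780, 0.4266, 0.1859], [-0.3780, 0.5759, 0.4282], [-0.7559, -0.6399, 0.1303], [0.3780, -0.2773, 0.8747]], R = [[5.2915, -0.3780, 0.0000], [0.0000, 6.6975, 0.7465], [0.0000, 0.0000, 3.6664]]

e_1 = a_1/‖a_1‖ = (-2, -2, -4, 2)/5.2915 = (-0.3780, -0.3780, -0.7559, 0.3780).
r_{12} = e_1·a_2 = -0.3780.
u_2 = a_2 + 0.3780·e_1 = (2.8571, 3.8571, -4.2857, -1.8571).
‖u_2‖ = 6.6975, so e_2 = (0.4266, 0.5759, -0.6399, -0.2773).
r_{13} = e_1·a_3 = 0.0000; r_{23} = e_2·a_3 = 0.7465.
u_3 = a_3 − 0.0000·e_1 − 0.7465·e_2 = (0.6815, 1.5701, 0.4777, 3.2070).
‖u_3‖ = 3.6664, so e_3 = (0.1859, 0.4282, 0.1303, 0.8747).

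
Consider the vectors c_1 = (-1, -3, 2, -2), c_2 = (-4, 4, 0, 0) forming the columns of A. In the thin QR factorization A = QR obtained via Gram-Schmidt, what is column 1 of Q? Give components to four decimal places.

e_1 = (-0.2357, -0.7071, 0.4714, -0.4714)

e_1 = c_1/‖c_1‖ = (-1, -3, 2, -2)/4.2426 = (-0.2357, -0.7071, 0.4714, -0.4714).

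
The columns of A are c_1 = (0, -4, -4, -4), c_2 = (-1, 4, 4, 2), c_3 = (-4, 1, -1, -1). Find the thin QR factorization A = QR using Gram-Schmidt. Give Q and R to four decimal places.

c_1 = (0, -4, -4, -4); ‖c_1‖ = 6.9282, so e_1 = (0.0000, -0.5774, -0.5774, -0.5774).
e_1·c_2 = 0.0000·(-1) + (-0.5774)·4 + (-0.5774)·4 + (-0.5774)·2 = -5.7735.
u_2 = c_2 + 5.7735·e_1 = (-1.0000, 0.6667, 0.6667, -1.3333).
‖u_2‖ = 1.9149, so e_2 = (-0.5222, 0.3482, 0.3482, -0.6963).
e_1·c_3 = 0.0000·(-4) + (-0.5774)·1 + (-0.5774)·(-1) + (-0.5774)·(-1) = 0.5774; e_2·c_3 = (-0.5222)·(-4) + 0.3482·1 + 0.3482·(-1) + (-0.6963)·(-1) = 2.7852.
u_3 = c_3 − 0.5774·e_1 − 2.7852·e_2 = (-2.5455, 0.3636, -1.6364, 1.2727).
‖u_3‖ = 3.3029, so e_3 = (-0.7707, 0.1101, -0.4954, 0.3853).

Q = [[0.0000, -0.5222, -0.7707], [-0.5774, 0.3482, 0.1101], [-0.5774, 0.3482, -0.4954], [-0.5774, -0.6963, 0.3853]], R = [[6.9282, -5.7735, 0.5774], [0.0000, 1.9149, 2.7852], [0.0000, 0.0000, 3.3029]]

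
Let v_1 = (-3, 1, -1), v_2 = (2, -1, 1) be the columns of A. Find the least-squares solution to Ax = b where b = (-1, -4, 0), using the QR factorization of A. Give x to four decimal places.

q_1 = v_1/‖v_1‖ = (-3, 1, -1)/3.3166 = (-0.9045, 0.3015, -0.3015).
r_{12} = q_1·v_2 = -2.4121.
u_2 = v_2 + 2.4121·q_1 = (-0.1818, -0.2727, 0.2727).
‖u_2‖ = 0.4264, so q_2 = (-0.4264, -0.6396, 0.6396).
Qᵀb = (-0.3015, 2.9848).
Back-substitute: x_2 = 2.9848/0.4264 = 7.0000.
x_1 = (-0.3015 + 2.4121·7.0000)/3.3166 = 5.0000.

x = (5.0000, 7.0000)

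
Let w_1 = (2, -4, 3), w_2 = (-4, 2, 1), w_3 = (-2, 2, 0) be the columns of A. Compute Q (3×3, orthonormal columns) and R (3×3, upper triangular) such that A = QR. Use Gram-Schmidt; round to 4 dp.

w_1 = (2, -4, 3); ‖w_1‖ = 5.3852, so e_1 = (0.3714, -0.7428, 0.5571).
e_1·w_2 = 0.3714·(-4) + (-0.7428)·2 + 0.5571·1 = -2.4140.
u_2 = w_2 + 2.4140·e_1 = (-3.1034, 0.2069, 2.3448).
‖u_2‖ = 3.8952, so e_2 = (-0.7967, 0.0531, 0.6020).
e_1·w_3 = 0.3714·(-2) + (-0.7428)·2 + 0.5571·0 = -2.2283; e_2·w_3 = (-0.7967)·(-2) + 0.0531·2 + 0.6020·0 = 1.6997.
u_3 = w_3 + 2.2283·e_1 − 1.6997·e_2 = (0.1818, 0.2545, 0.2182).
‖u_3‖ = 0.3814, so e_3 = (0.4767, 0.6674, 0.5721).

Q = [[0.3714, -0.7967, 0.4767], [-0.7428, 0.0531, 0.6674], [0.5571, 0.6020, 0.5721]], R = [[5.3852, -2.4140, -2.2283], [0.0000, 3.8952, 1.6997], [0.0000, 0.0000, 0.3814]]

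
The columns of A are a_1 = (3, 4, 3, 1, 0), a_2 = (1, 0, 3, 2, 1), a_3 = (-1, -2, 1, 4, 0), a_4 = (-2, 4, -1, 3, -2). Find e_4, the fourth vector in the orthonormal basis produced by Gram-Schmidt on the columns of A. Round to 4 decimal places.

e_4 = (-0.8265, 0.4638, 0.2178, -0.0292, 0.2314)

e_1 = a_1/‖a_1‖ = (3, 4, 3, 1, 0)/5.9161 = (0.5071, 0.6761, 0.5071, 0.1690, 0.0000).
r_{12} = e_1·a_2 = 2.3664.
u_2 = a_2 − 2.3664·e_1 = (-0.2000, -1.6000, 1.8000, 1.6000, 1.0000).
‖u_2‖ = 3.0659, so e_2 = (-0.0652, -0.5219, 0.5871, 0.5219, 0.3262).
r_{13} = e_1·a_3 = -0.6761; r_{23} = e_2·a_3 = 3.7835.
u_3 = a_3 + 0.6761·e_1 − 3.7835·e_2 = (-0.4103, 0.4316, -0.8784, 2.1398, -1.2340).
‖u_3‖ = 2.6885, so e_3 = (-0.1526, 0.1605, -0.3267, 0.7959, -0.4590).
r_{14} = e_1·a_4 = 1.6903; r_{24} = e_2·a_4 = -1.6308; r_{34} = e_3·a_4 = 4.5799.
u_4 = a_4 − 1.6903·e_1 + 1.6308·e_2 − 4.5799·e_3 = (-2.2645, 1.2708, 0.5967, -0.0799, 0.6341).
‖u_4‖ = 2.7400, so e_4 = (-0.8265, 0.4638, 0.2178, -0.0292, 0.2314).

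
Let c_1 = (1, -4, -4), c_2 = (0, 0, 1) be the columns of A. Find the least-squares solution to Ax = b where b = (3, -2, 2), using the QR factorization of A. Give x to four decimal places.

x = (0.6471, 4.5882)

c_1 = (1, -4, -4); ‖c_1‖ = 5.7446, so q_1 = (0.1741, -0.6963, -0.6963).
q_1·c_2 = 0.1741·0 + (-0.6963)·0 + (-0.6963)·1 = -0.6963.
u_2 = c_2 + 0.6963·q_1 = (0.1212, -0.4848, 0.5152).
‖u_2‖ = 0.7177, so q_2 = (0.1689, -0.6755, 0.7177).
Qᵀb = (0.5222, 3.2932).
Back-substitute: x_2 = 3.2932/0.7177 = 4.5882.
x_1 = (0.5222 + 0.6963·4.5882)/5.7446 = 0.6471.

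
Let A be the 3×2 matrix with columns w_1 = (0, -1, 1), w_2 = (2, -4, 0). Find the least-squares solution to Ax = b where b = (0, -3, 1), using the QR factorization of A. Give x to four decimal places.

w_1 = (0, -1, 1); ‖w_1‖ = 1.4142, so e_1 = (0.0000, -0.7071, 0.7071).
e_1·w_2 = 0.0000·2 + (-0.7071)·(-4) + 0.7071·0 = 2.8284.
u_2 = w_2 − 2.8284·e_1 = (2.0000, -2.0000, -2.0000).
‖u_2‖ = 3.4641, so e_2 = (0.5774, -0.5774, -0.5774).
Qᵀb = (2.8284, 1.1547).
Back-substitute: x_2 = 1.1547/3.4641 = 0.3333.
x_1 = (2.8284 − 2.8284·0.3333)/1.4142 = 1.3333.

x = (1.3333, 0.3333)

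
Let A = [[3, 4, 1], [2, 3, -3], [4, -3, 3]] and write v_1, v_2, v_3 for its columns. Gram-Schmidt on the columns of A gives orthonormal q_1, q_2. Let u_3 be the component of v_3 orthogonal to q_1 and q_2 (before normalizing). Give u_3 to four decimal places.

u_3 = (1.7053, -2.3684, -0.0947)

q_1 = v_1/‖v_1‖ = (3, 2, 4)/5.3852 = (0.5571, 0.3714, 0.7428).
r_{12} = q_1·v_2 = 1.1142.
u_2 = v_2 − 1.1142·q_1 = (3.3793, 2.5862, -3.8276).
‖u_2‖ = 5.7235, so q_2 = (0.5904, 0.4519, -0.6687).
r_{13} = q_1·v_3 = 1.6713; r_{23} = q_2·v_3 = -2.7714.
u_3 = v_3 − 1.6713·q_1 + 2.7714·q_2 = (1.7053, -2.3684, -0.0947).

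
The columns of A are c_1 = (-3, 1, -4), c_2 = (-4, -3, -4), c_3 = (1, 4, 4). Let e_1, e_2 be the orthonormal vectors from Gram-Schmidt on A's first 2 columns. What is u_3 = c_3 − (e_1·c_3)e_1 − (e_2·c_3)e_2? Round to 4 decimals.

u_3 = (-1.8866, 0.4717, 1.5329)

c_1 = (-3, 1, -4); ‖c_1‖ = 5.0990, so e_1 = (-0.5883, 0.1961, -0.7845).
e_1·c_2 = (-0.5883)·(-4) + 0.1961·(-3) + (-0.7845)·(-4) = 4.9029.
u_2 = c_2 − 4.9029·e_1 = (-1.1154, -3.9615, -0.1538).
‖u_2‖ = 4.1184, so e_2 = (-0.2708, -0.9619, -0.0374).
e_1·c_3 = (-0.5883)·1 + 0.1961·4 + (-0.7845)·4 = -2.9417; e_2·c_3 = (-0.2708)·1 + (-0.9619)·4 + (-0.0374)·4 = -4.2679.
u_3 = c_3 + 2.9417·e_1 + 4.2679·e_2 = (-1.8866, 0.4717, 1.5329).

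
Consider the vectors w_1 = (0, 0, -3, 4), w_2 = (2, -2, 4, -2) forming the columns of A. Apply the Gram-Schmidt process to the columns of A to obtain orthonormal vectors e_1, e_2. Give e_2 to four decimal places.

w_1 = (0, 0, -3, 4); ‖w_1‖ = 5.0000, so e_1 = (0.0000, 0.0000, -0.6000, 0.8000).
e_1·w_2 = 0.0000·2 + 0.0000·(-2) + (-0.6000)·4 + 0.8000·(-2) = -4.0000.
u_2 = w_2 + 4.0000·e_1 = (2.0000, -2.0000, 1.6000, 1.2000).
‖u_2‖ = 3.4641, so e_2 = (0.5774, -0.5774, 0.4619, 0.3464).

e_2 = (0.5774, -0.5774, 0.4619, 0.3464)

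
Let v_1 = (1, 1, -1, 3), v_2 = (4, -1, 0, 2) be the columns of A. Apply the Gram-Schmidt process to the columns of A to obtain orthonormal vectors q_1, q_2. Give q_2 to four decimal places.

v_1 = (1, 1, -1, 3); ‖v_1‖ = 3.4641, so q_1 = (0.2887, 0.2887, -0.2887, 0.8660).
q_1·v_2 = 0.2887·4 + 0.2887·(-1) + (-0.2887)·0 + 0.8660·2 = 2.5981.
u_2 = v_2 − 2.5981·q_1 = (3.2500, -1.7500, 0.7500, -0.2500).
‖u_2‖ = 3.7749, so q_2 = (0.8609, -0.4636, 0.1987, -0.0662).

q_2 = (0.8609, -0.4636, 0.1987, -0.0662)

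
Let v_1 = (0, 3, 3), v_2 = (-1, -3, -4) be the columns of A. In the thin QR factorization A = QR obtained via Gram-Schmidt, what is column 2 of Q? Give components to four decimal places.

v_1 = (0, 3, 3); ‖v_1‖ = 4.2426, so e_1 = (0.0000, 0.7071, 0.7071).
e_1·v_2 = 0.0000·(-1) + 0.7071·(-3) + 0.7071·(-4) = -4.9497.
u_2 = v_2 + 4.9497·e_1 = (-1.0000, 0.5000, -0.5000).
‖u_2‖ = 1.2247, so e_2 = (-0.8165, 0.4082, -0.4082).

e_2 = (-0.8165, 0.4082, -0.4082)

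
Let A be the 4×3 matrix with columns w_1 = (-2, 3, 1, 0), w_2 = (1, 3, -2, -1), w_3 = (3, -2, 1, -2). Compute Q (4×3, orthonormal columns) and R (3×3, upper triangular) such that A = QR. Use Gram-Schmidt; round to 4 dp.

Q = [[-0.5345, 0.4716, 0.4291], [0.8018, 0.5305, 0.0727], [0.2673, -0.6484, 0.6402], [0.0000, -0.2751, -0.6331]], R = [[3.7417, 1.3363, -2.9399], [0.0000, 3.6351, 0.2554], [0.0000, 0.0000, 3.0483]]

w_1 = (-2, 3, 1, 0); ‖w_1‖ = 3.7417, so e_1 = (-0.5345, 0.8018, 0.2673, 0.0000).
e_1·w_2 = (-0.5345)·1 + 0.8018·3 + 0.2673·(-2) + 0.0000·(-1) = 1.3363.
u_2 = w_2 − 1.3363·e_1 = (1.7143, 1.9286, -2.3571, -1.0000).
‖u_2‖ = 3.6351, so e_2 = (0.4716, 0.5305, -0.6484, -0.2751).
e_1·w_3 = (-0.5345)·3 + 0.8018·(-2) + 0.2673·1 + 0.0000·(-2) = -2.9399; e_2·w_3 = 0.4716·3 + 0.5305·(-2) + (-0.6484)·1 + (-0.2751)·(-2) = 0.2554.
u_3 = w_3 + 2.9399·e_1 − 0.2554·e_2 = (1.3081, 0.2216, 1.9514, -1.9297).
‖u_3‖ = 3.0483, so e_3 = (0.4291, 0.0727, 0.6402, -0.6331).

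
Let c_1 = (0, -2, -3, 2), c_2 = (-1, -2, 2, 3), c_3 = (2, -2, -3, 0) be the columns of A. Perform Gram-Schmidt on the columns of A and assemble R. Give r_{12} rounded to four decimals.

q_1 = c_1/‖c_1‖ = (0, -2, -3, 2)/4.1231 = (0.0000, -0.4851, -0.7276, 0.4851).
r_{12} = q_1·c_2 = 0.9701.

r_{12} = 0.9701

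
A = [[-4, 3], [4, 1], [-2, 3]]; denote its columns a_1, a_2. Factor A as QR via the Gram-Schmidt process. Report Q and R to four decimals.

Q = [[-0.6667, 0.3923], [0.6667, 0.6941], [-0.3333, 0.6036]], R = [[6.0000, -2.3333], [0.0000, 3.6818]]

a_1 = (-4, 4, -2); ‖a_1‖ = 6.0000, so q_1 = (-0.6667, 0.6667, -0.3333).
q_1·a_2 = (-0.6667)·3 + 0.6667·1 + (-0.3333)·3 = -2.3333.
u_2 = a_2 + 2.3333·q_1 = (1.4444, 2.5556, 2.2222).
‖u_2‖ = 3.6818, so q_2 = (0.3923, 0.6941, 0.6036).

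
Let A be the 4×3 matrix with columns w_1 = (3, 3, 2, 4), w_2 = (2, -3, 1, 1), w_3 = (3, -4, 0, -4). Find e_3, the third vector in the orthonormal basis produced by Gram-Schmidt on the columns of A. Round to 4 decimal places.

e_1 = w_1/‖w_1‖ = (3, 3, 2, 4)/6.1644 = (0.4867, 0.4867, 0.3244, 0.6489).
r_{12} = e_1·w_2 = 0.4867.
u_2 = w_2 − 0.4867·e_1 = (1.7632, -3.2368, 0.8421, 0.6842).
‖u_2‖ = 3.8423, so e_2 = (0.4589, -0.8424, 0.2192, 0.1781).
r_{13} = e_1·w_3 = -3.0822; r_{23} = e_2·w_3 = 4.0341.
u_3 = w_3 + 3.0822·e_1 − 4.0341·e_2 = (2.6488, 0.8984, 0.1159, -2.7184).
‖u_3‖ = 3.9021, so e_3 = (0.6788, 0.2302, 0.0297, -0.6966).

e_3 = (0.6788, 0.2302, 0.0297, -0.6966)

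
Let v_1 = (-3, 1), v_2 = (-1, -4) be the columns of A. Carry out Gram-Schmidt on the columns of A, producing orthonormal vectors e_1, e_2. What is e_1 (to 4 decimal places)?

e_1 = (-0.9487, 0.3162)

e_1 = v_1/‖v_1‖ = (-3, 1)/3.1623 = (-0.9487, 0.3162).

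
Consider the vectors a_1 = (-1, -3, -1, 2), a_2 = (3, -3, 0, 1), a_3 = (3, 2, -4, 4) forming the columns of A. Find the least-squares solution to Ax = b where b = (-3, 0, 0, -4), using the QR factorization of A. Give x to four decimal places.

q_1 = a_1/‖a_1‖ = (-1, -3, -1, 2)/3.8730 = (-0.2582, -0.7746, -0.2582, 0.5164).
r_{12} = q_1·a_2 = 2.0656.
u_2 = a_2 − 2.0656·q_1 = (3.5333, -1.4000, 0.5333, -0.0667).
‖u_2‖ = 3.8384, so q_2 = (0.9205, -0.3647, 0.1389, -0.0174).
r_{13} = q_1·a_3 = 0.7746; r_{23} = q_2·a_3 = 1.4068.
u_3 = a_3 − 0.7746·q_1 − 1.4068·q_2 = (1.9050, 3.1131, -3.9955, 3.6244).
‖u_3‖ = 6.5131, so q_3 = (0.2925, 0.4780, -0.6134, 0.5565).
Qᵀb = (-1.2910, -2.6921, -3.1034).
Back-substitute: x_3 = -3.1034/6.5131 = -0.4765.
x_2 = (-2.6921 − 1.4068·(-0.4765))/3.8384 = -0.5267.
x_1 = (-1.2910 − 2.0656·(-0.5267) − 0.7746·(-0.4765))/3.8730 = 0.0429.

x = (0.0429, -0.5267, -0.4765)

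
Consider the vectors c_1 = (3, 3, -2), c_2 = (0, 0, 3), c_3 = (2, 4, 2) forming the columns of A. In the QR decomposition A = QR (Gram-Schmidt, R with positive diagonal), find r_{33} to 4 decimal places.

c_1 = (3, 3, -2); ‖c_1‖ = 4.6904, so e_1 = (0.6396, 0.6396, -0.4264).
e_1·c_2 = 0.6396·0 + 0.6396·0 + (-0.4264)·3 = -1.2792.
u_2 = c_2 + 1.2792·e_1 = (0.8182, 0.8182, 2.4545).
‖u_2‖ = 2.7136, so e_2 = (0.3015, 0.3015, 0.9045).
e_1·c_3 = 0.6396·2 + 0.6396·4 + (-0.4264)·2 = 2.9848; e_2·c_3 = 0.3015·2 + 0.3015·4 + 0.9045·2 = 3.6181.
u_3 = c_3 − 2.9848·e_1 − 3.6181·e_2 = (-1.0000, 1.0000, 0.0000).
r_{33} = ‖u_3‖ = 1.4142.

r_{33} = 1.4142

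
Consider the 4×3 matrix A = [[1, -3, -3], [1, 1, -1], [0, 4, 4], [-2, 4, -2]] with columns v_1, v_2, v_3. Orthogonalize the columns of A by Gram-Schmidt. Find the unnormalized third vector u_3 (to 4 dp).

u_3 = (-2.1579, -2.6842, 1.4737, -2.4211)

q_1 = v_1/‖v_1‖ = (1, 1, 0, -2)/2.4495 = (0.4082, 0.4082, 0.0000, -0.8165).
r_{12} = q_1·v_2 = -4.0825.
u_2 = v_2 + 4.0825·q_1 = (-1.3333, 2.6667, 4.0000, 0.6667).
‖u_2‖ = 5.0332, so q_2 = (-0.2649, 0.5298, 0.7947, 0.1325).
r_{13} = q_1·v_3 = 0.0000; r_{23} = q_2·v_3 = 3.1789.
u_3 = v_3 + 0.0000·q_1 − 3.1789·q_2 = (-2.1579, -2.6842, 1.4737, -2.4211).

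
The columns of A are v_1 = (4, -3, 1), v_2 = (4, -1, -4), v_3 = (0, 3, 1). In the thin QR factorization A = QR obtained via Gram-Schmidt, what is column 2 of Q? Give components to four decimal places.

q_2 = (0.3430, 0.1481, -0.9276)

q_1 = v_1/‖v_1‖ = (4, -3, 1)/5.0990 = (0.7845, -0.5883, 0.1961).
r_{12} = q_1·v_2 = 2.9417.
u_2 = v_2 − 2.9417·q_1 = (1.6923, 0.7308, -4.5769).
‖u_2‖ = 4.9342, so q_2 = (0.3430, 0.1481, -0.9276).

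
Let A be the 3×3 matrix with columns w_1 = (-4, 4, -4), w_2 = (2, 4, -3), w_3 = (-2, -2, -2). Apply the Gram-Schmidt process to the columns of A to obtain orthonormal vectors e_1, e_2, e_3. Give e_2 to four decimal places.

e_2 = (0.8066, 0.5133, -0.2933)

e_1 = w_1/‖w_1‖ = (-4, 4, -4)/6.9282 = (-0.5774, 0.5774, -0.5774).
r_{12} = e_1·w_2 = 2.8868.
u_2 = w_2 − 2.8868·e_1 = (3.6667, 2.3333, -1.3333).
‖u_2‖ = 4.5461, so e_2 = (0.8066, 0.5133, -0.2933).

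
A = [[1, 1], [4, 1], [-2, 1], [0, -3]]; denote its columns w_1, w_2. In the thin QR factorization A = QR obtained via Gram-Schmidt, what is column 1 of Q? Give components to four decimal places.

w_1 = (1, 4, -2, 0); ‖w_1‖ = 4.5826, so q_1 = (0.2182, 0.8729, -0.4364, 0.0000).

q_1 = (0.2182, 0.8729, -0.4364, 0.0000)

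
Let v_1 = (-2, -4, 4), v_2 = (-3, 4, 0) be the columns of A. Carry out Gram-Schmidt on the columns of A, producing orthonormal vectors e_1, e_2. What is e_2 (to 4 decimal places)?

v_1 = (-2, -4, 4); ‖v_1‖ = 6.0000, so e_1 = (-0.3333, -0.6667, 0.6667).
e_1·v_2 = (-0.3333)·(-3) + (-0.6667)·4 + 0.6667·0 = -1.6667.
u_2 = v_2 + 1.6667·e_1 = (-3.5556, 2.8889, 1.1111).
‖u_2‖ = 4.7140, so e_2 = (-0.7542, 0.6128, 0.2357).

e_2 = (-0.7542, 0.6128, 0.2357)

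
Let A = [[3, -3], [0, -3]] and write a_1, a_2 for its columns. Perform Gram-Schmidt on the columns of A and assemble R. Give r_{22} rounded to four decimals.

r_{22} = 3.0000

e_1 = a_1/‖a_1‖ = (3, 0)/3.0000 = (1.0000, 0.0000).
r_{12} = e_1·a_2 = -3.0000.
u_2 = a_2 + 3.0000·e_1 = (0.0000, -3.0000).
r_{22} = ‖u_2‖ = 3.0000.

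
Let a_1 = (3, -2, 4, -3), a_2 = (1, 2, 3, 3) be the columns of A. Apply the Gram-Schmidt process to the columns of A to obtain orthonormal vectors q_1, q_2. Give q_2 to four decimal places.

q_2 = (0.1760, 0.4400, 0.5830, 0.6600)

a_1 = (3, -2, 4, -3); ‖a_1‖ = 6.1644, so q_1 = (0.4867, -0.3244, 0.6489, -0.4867).
q_1·a_2 = 0.4867·1 + (-0.3244)·2 + 0.6489·3 + (-0.4867)·3 = 0.3244.
u_2 = a_2 − 0.3244·q_1 = (0.8421, 2.1053, 2.7895, 3.1579).
‖u_2‖ = 4.7848, so q_2 = (0.1760, 0.4400, 0.5830, 0.6600).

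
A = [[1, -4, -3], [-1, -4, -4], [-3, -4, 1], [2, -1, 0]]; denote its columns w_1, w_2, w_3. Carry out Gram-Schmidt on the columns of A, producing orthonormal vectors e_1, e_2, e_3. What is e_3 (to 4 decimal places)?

w_1 = (1, -1, -3, 2); ‖w_1‖ = 3.8730, so e_1 = (0.2582, -0.2582, -0.7746, 0.5164).
e_1·w_2 = 0.2582·(-4) + (-0.2582)·(-4) + (-0.7746)·(-4) + 0.5164·(-1) = 2.5820.
u_2 = w_2 − 2.5820·e_1 = (-4.6667, -3.3333, -2.0000, -2.3333).
‖u_2‖ = 6.5064, so e_2 = (-0.7172, -0.5123, -0.3074, -0.3586).
e_1·w_3 = 0.2582·(-3) + (-0.2582)·(-4) + (-0.7746)·1 + 0.5164·0 = -0.5164; e_2·w_3 = (-0.7172)·(-3) + (-0.5123)·(-4) + (-0.3074)·1 + (-0.3586)·0 = 3.8936.
u_3 = w_3 + 0.5164·e_1 − 3.8936·e_2 = (-0.0740, -2.1386, 1.7969, 1.6630).
‖u_3‖ = 3.2517, so e_3 = (-0.0228, -0.6577, 0.5526, 0.5114).

e_3 = (-0.0228, -0.6577, 0.5526, 0.5114)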